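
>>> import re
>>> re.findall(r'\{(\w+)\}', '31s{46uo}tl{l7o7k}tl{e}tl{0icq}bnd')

['46uo', 'l7o7k', 'e', '0icq']

One capturing group, so `findall` returns just the captured substring from each match — 4 in all.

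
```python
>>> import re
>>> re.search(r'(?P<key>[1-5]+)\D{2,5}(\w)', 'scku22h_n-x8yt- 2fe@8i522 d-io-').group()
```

The pattern matches one or more of a character in [1-5] (captured as 'key'); then 2 to 5 of a non-digit; then a word character (captured).
The match spans [4:12] → '22h_n-x8'.

'22h_n-x8'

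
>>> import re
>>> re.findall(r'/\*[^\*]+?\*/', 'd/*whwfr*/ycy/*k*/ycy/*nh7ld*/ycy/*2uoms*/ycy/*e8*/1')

['/*whwfr*/', '/*k*/', '/*nh7ld*/', '/*2uoms*/', '/*e8*/']

`findall` yields the raw match text (5 of them) because the pattern has no groups.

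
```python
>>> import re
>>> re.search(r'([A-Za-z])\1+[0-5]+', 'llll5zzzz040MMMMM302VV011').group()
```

'llll5'

After group 1 captures some text, `\1` only succeeds where that same text appears again.
`re.search` scans for the first position where the pattern succeeds.
The match spans [0:5] → 'llll5'.
Captured: group 1 = 'l'.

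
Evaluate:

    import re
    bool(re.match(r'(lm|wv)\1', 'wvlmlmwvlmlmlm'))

`match` is anchored at position 0; if the pattern doesn't fit there, it returns None.
Here the string doesn't start with a match, so the call returns None, and `bool(None)` is False.

False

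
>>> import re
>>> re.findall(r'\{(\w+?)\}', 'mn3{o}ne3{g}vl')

Scanning left to right: at [3:6] match '{o}', group 1 = 'o'; at [9:12] match '{g}', group 1 = 'g'.
With a single group, `findall` returns only what that group captured — 2 items.

['o', 'g']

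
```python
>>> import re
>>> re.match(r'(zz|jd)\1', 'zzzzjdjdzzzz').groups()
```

('zz',)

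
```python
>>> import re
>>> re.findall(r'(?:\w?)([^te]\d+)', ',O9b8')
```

['O9', 'b8']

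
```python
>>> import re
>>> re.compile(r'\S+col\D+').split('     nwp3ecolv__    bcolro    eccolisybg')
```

The pattern matches one or more of a non-whitespace character; then the literal 'col', then one or more of a non-digit.
`split` removes every match and returns the 2 fragments in between.

['     ', '']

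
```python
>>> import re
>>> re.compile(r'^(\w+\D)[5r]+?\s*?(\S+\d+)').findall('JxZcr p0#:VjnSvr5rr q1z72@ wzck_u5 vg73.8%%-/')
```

[('JxZc', 'p0#:VjnSvr5')]

Multiple groups make `findall` return tuples — one 2-tuple for the one match.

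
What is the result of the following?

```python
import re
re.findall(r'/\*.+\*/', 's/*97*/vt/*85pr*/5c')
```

['/*97*/vt/*85pr*/']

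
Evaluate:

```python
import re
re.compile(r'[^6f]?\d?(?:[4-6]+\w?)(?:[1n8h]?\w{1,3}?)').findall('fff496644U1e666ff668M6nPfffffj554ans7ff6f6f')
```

This matches optionally any character except [6f], then optionally a digit; then one or more of a character in [4-6], then optionally a word character (non-capturing group); then optionally one of [1n8h], then 1 to 3 of a word character (lazy) (non-capturing group).
A non-greedy quantifier consumes as few characters as it can — just enough that the remainder of the pattern still matches from where it stops; whatever follows it matches normally.
Walking the string: at [3:12] → '496644U1e'; at [12:17] → '666ff'; at [17:21] → '668M'; at [21:24] → '6nP'; at [29:36] → 'j554ans'; ….
Since nothing is captured, `findall` lists the 6 matched substrings directly.

['496644U1e', '666ff', '668M', '6nP', 'j554ans', '6f6']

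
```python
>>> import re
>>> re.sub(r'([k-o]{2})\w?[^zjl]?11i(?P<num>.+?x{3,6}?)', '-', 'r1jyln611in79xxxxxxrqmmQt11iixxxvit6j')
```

'r1jy-xxxrq-vit6j'

A `+?`/`*?`/`{m,n}?` starts at its minimum and grows only as far as needed for what follows to match.
Each match is replaced by '-'.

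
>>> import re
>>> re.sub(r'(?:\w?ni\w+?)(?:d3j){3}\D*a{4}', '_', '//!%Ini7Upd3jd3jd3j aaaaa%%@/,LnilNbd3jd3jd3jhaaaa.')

The pattern matches optionally a word character, then the literal 'ni', then one or more of a word character (lazy) (non-capturing group); then the literal 'd3j' repeated 3 times, then zero or more of a non-digit, then exactly 4 of a literal 'a'.
Matches: at [4:25] → 'Ini7Upd3jd3jd3j aaaaa'; at [30:50] → 'LnilNbd3jd3jd3jhaaaa'.
Each match is replaced by '_'.

'//!%_%%@/,_.'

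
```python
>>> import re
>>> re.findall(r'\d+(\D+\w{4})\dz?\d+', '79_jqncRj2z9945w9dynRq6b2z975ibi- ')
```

The pattern matches one or more of a digit; then one or more of a non-digit, then exactly 4 of a word character (captured); then a digit, then optionally the literal 'z'; then one or more of a digit.
Walking the string: at [0:15] match '79_jqncRj2z9945', group 1 = '_jqncRj2z99'; at [16:29] match '9dynRq6b2z975', group 1 = 'dynRq6b2z'.
`findall` collects group 1 from each match (2 total).

['_jqncRj2z99', 'dynRq6b2z']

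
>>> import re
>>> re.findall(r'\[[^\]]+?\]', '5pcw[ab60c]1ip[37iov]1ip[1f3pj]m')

['[ab60c]', '[37iov]', '[1f3pj]']

Scanning left to right: at [4:11] → '[ab60c]'; at [14:21] → '[37iov]'; at [24:31] → '[1f3pj]'.
No capturing groups, so `findall` returns the 3 full match strings.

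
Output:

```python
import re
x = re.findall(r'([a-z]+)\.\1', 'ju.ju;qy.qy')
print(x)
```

['ju', 'qy']

`\1` has to match the exact text group 1 already captured.
Because there's exactly one group, `findall` drops the full match and keeps group 1 from each hit.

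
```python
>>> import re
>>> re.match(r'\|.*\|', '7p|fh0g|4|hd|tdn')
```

None

`re.match` only tries the pattern at the start of the string.
Here the string doesn't start with a match, so the call returns None.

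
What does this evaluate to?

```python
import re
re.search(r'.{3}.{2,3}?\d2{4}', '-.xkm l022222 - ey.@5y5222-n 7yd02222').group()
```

'.xkm l02222'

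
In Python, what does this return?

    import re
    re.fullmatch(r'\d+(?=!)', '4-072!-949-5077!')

None

The positive lookaround only admits positions where the adjacent text matches; those characters stay outside the span.
`fullmatch` succeeds only if the pattern covers the string from start to end.
Here there's no way to consume every character, so the call returns None.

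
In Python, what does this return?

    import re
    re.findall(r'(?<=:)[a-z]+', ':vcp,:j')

['vcp', 'j']

The lookaround is zero-width — it requires the adjacent text to match without consuming it, so the asserted text isn't part of the match.
Since nothing is captured, `findall` lists the 2 matched substrings directly.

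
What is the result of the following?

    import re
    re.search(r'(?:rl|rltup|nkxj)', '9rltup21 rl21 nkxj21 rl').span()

The regex engine tests alternatives in the order written; an earlier branch that matches wins even if a later one would match more.
The match spans [1:3] → 'rl'.

(1, 3)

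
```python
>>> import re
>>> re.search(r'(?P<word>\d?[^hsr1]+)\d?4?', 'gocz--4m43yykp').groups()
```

('gocz--4m43yykp',)

The match spans [0:14] → 'gocz--4m43yykp'.
Captured: group 1 = 'gocz--4m43yykp'.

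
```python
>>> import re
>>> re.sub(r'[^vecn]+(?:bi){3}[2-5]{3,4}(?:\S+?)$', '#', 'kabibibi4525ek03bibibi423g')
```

'#'

The pattern matches one or more of any character except [vecn]; then the literal 'bi' repeated 3 times, then 3 to 4 of a character in [2-5]; then one or more of a non-whitespace character (lazy) (non-capturing group); then anchored at the end.
Every occurrence is swapped for '#'.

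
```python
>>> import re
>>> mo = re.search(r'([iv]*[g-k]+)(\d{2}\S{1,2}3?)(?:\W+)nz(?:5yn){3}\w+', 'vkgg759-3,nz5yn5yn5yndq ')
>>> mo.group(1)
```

The pattern matches zero or more of one of [iv], then one or more of a character in [g-k] (captured); then exactly 2 of a digit, then 1 to 2 of a non-whitespace character, then optionally the literal '3' (captured); then one or more of a non-word character (non-capturing group); then the literal 'nz', then the literal '5yn' repeated 3 times, then one or more of a word character.
Unlike `match`, `search` isn't anchored — it looks for the pattern anywhere in the string.
The match spans [0:23] → 'vkgg759-3,nz5yn5yn5yndq'.
Captured: group 1 = 'vkgg', group 2 = '759-3'.

'vkgg'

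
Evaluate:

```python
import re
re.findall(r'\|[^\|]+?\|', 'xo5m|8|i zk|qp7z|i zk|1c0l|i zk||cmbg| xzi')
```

['|8|', '|qp7z|', '|1c0l|', '|cmbg|']

Walking the string: at [4:7] → '|8|'; at [11:17] → '|qp7z|'; at [21:27] → '|1c0l|'; at [32:38] → '|cmbg|'.
With no groups in the pattern, `findall` gives back each whole match — 4 here.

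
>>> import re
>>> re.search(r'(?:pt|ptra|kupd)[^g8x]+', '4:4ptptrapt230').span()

The match spans [3:14] → 'ptptrapt230'.

(3, 14)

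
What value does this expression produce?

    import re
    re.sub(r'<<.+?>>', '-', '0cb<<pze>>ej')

`sub` substitutes '-' at each match site.

'0cb-ej'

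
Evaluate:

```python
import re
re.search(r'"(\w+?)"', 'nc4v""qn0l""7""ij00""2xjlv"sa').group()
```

Unlike `match`, `search` isn't anchored — it looks for the pattern anywhere in the string.
The match spans [5:11] → '"qn0l"'.
Captured: group 1 = 'qn0l'.

'"qn0l"'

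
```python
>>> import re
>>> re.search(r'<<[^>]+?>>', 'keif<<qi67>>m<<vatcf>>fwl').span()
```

`search` walks the string left to right and returns the first match it finds.
The match spans [4:12] → '<<qi67>>'.

(4, 12)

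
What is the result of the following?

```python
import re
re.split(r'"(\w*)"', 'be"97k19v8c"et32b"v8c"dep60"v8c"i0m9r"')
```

Matches to split on: at [2:12] → '"97k19v8c"'; at [17:22] → '"v8c"'; at [27:32] → '"v8c"'.
With a capturing group present, the delimiter's captured portion is kept in the result list.

['be', '97k19v8c', 'et32b', 'v8c', 'dep60', 'v8c', 'i0m9r"']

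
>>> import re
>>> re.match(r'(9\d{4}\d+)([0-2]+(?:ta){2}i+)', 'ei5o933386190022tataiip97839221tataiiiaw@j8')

None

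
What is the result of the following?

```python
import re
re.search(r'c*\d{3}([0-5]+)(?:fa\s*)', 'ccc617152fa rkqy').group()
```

'ccc617152fa '

The match spans [0:12] → 'ccc617152fa '.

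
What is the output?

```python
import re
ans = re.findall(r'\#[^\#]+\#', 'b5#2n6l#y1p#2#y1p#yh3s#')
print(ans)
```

['#2n6l#', '#2#', '#yh3s#']

Scanning left to right: at [2:8] → '#2n6l#'; at [11:14] → '#2#'; at [17:23] → '#yh3s#'.
With no groups in the pattern, `findall` gives back each whole match — 3 here.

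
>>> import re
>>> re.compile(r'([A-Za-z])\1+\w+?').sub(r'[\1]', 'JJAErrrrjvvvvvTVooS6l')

'[J]E[r][v]V[o]6l'

`\1` is not a pattern — it's the concrete string captured by group 1, re-applied verbatim.
Matches: at [0:3] → 'JJA'; at [4:9] → 'rrrrj'; at [9:15] → 'vvvvvT'; at [16:19] → 'ooS'.
Each match is replaced using the text its own group 1 captured.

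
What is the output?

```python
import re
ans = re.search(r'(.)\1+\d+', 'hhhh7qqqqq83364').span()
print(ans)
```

(0, 5)

`\1` is not a pattern — it's the concrete string captured by group 1, re-applied verbatim.
`re.search` tries every starting position until one works.
The match spans [0:5] → 'hhhh7'.
Captured: group 1 = 'h'.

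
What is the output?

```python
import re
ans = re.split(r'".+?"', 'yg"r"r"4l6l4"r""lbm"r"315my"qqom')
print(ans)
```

['yg', 'r', 'r', 'r', 'qqom']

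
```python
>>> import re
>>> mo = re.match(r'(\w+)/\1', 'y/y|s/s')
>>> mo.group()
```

'y/y'

`\1` is not a pattern — it's the concrete string captured by group 1, re-applied verbatim.
`re.match` won't scan ahead — the pattern has to work from the very first character.
The match spans [0:3] → 'y/y'.
Captured: group 1 = 'y'.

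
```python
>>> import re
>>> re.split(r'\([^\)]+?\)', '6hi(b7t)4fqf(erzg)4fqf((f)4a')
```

['6hi', '4fqf', '4fqf', '4a']

Matches to split on: at [3:8] → '(b7t)'; at [12:18] → '(erzg)'; at [22:26] → '((f)'.
Each match becomes a cut point; 4 segments remain.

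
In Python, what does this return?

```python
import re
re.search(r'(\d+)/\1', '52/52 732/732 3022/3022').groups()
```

('52',)

The match spans [0:5] → '52/52'.
Captured: group 1 = '52'.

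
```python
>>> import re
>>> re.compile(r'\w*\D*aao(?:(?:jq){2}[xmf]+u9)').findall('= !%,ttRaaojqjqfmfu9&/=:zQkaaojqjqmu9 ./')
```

`findall` yields the raw match text (2 of them) because the pattern has no groups.

['= !%,ttRaaojqjqfmfu9', '&/=:zQkaaojqjqmu9']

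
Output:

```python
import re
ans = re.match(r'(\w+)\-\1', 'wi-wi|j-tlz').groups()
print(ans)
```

The backreference `\1` re-matches whatever the first group consumed, character for character.
`re.match` only tries the pattern at the start of the string.
The match spans [0:5] → 'wi-wi'.
Captured: group 1 = 'wi'.

('wi',)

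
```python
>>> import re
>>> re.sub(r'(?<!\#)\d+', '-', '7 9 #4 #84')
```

`(?!…)`/`(?<!…)` only lets a position through if the neighbouring text does NOT match; no characters are consumed.
Matches: at [0:1] → '7'; at [2:3] → '9'; at [9:10] → '4'.
`sub` substitutes '-' at each match site.

'- - #4 #8-'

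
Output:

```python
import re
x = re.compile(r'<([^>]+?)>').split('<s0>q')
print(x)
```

Matches to split on: at [0:4] → '<s0>'.
Because the pattern has a capturing group, `split` also inserts each captured text between the pieces.

['', 's0', 'q']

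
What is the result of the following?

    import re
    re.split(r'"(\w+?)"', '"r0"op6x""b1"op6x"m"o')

['', 'r0', 'op6x"', 'b1', 'op6x', 'm', 'o']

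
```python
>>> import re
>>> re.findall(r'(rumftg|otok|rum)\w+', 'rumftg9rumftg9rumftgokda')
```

['rumftg']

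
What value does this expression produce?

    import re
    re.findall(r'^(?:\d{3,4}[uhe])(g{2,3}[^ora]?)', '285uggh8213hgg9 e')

['ggh']

One capturing group, so `findall` returns just the captured substring from the one match — 1 in all.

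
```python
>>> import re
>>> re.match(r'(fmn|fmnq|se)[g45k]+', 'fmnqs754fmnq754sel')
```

None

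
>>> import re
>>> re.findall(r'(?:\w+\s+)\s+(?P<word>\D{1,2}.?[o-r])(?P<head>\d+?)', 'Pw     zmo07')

[('zmo', '0')]

The pattern matches one or more of a word character, then one or more of whitespace (non-capturing group); then one or more of whitespace; then 1 to 2 of a non-digit, then optionally any character, then a character in [o-r] (captured as 'word'); then one or more of a digit (lazy) (captured as 'head').
Lazy quantifiers expand one character at a time until the remainder of the pattern can match.
Matches: at [0:11] match 'Pw     zmo0', groups = ('zmo', '0').
Multiple groups make `findall` return tuples — one 2-tuple for the one match.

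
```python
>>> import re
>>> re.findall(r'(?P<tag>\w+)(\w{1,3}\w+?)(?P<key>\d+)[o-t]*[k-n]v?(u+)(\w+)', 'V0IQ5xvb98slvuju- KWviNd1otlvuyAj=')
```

5 groups means each result is a tuple of 5 captured strings — 2 here.

[('V0IQ5xv', 'b9', '8', 'u', 'ju'), ('KWvi', 'Nd', '1', 'u', 'yAj')]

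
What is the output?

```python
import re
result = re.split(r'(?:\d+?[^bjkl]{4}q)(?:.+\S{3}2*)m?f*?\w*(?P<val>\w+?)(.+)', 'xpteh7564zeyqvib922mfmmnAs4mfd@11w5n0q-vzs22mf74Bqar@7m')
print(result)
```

['xpteh', '7', 'm', '']

Pattern: one or more of a digit (lazy), then exactly 4 of any character except [bjkl], then the literal 'q' (non-capturing group); then one or more of any character, then exactly 3 of a non-whitespace character, then zero or more of a literal '2' (non-capturing group); then optionally a literal 'm', then zero or more of the literal 'f' (lazy), then zero or more of a word character; then one or more of a word character (lazy) (captured as 'val'); then one or more of any character (captured).
Matches to split on: at [5:55] → '7564zeyqvib922mfmmnAs4mfd@11w5n0q-vzs22mf74Bqar@7m'.
`re.split` interleaves the captured-group text with the surrounding fragments.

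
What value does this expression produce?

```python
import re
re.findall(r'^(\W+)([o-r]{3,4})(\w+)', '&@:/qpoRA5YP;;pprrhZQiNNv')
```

[('&@:/', 'qpo', 'RA5YP')]

This matches anchored at the start of the string; then one or more of a non-word character (captured); then 3 to 4 of a character in [o-r] (captured); then one or more of a word character (captured).
Matches: at [0:12] match '&@:/qpoRA5YP', groups = ('&@:/', 'qpo', 'RA5YP').
With 3 capturing groups, `findall` returns a 3-tuple per match.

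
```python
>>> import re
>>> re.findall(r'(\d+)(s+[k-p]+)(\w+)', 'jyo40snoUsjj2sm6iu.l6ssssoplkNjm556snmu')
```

Pattern: one or more of a digit (captured); then one or more of the literal 's', then one or more of a character in [k-p] (captured); then one or more of a word character (captured).
Matches: at [3:18] match '40snoUsjj2sm6iu', groups = ('40', 'sno', 'Usjj2sm6iu'); at [20:39] match '6ssssoplkNjm556snmu', groups = ('6', 'ssssoplk', 'Njm556snmu').
With 3 capturing groups, `findall` returns a 3-tuple per match.

[('40', 'sno', 'Usjj2sm6iu'), ('6', 'ssssoplk', 'Njm556snmu')]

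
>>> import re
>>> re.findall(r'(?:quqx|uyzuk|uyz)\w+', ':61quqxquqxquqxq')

No capturing groups, so `findall` returns the 1 full match string.

['quqxquqxquqxq']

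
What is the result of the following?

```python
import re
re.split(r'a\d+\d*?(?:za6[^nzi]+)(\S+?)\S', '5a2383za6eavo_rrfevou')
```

['5', 'o', '']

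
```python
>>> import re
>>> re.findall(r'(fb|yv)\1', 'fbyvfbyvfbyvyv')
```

After group 1 captures some text, `\1` only succeeds where that same text appears again.
With a single group, `findall` returns only what that group captured — 1 item.

['yv']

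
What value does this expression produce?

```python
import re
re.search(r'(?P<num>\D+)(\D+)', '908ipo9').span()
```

This matches one or more of a non-digit (captured as 'num'); then one or more of a non-digit (captured).
`re.search` tries every starting position until one works.
The match spans [3:6] → 'ipo'.
Captured: group 1 = 'ip', group 2 = 'o'.

(3, 6)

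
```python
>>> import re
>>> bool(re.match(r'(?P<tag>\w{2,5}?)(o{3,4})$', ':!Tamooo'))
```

`re.match` won't scan ahead — the pattern has to work from the very first character.
Here position 0 doesn't satisfy it, so the call returns None, and `bool(None)` is False.

False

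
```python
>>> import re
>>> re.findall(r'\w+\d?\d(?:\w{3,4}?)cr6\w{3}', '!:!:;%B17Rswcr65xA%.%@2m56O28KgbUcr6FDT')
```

Pattern: one or more of a word character, then optionally a digit, then a digit; then 3 to 4 of a word character (lazy) (non-capturing group); then the literal 'cr6', then exactly 3 of a word character.
Matches: at [6:18] → 'B17Rswcr65xA'; at [22:39] → '2m56O28KgbUcr6FDT'.
With no groups in the pattern, `findall` gives back each whole match — 2 here.

['B17Rswcr65xA', '2m56O28KgbUcr6FDT']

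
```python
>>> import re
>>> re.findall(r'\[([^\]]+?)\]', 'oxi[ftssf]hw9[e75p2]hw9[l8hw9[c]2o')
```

`findall` collects group 1 from each match (3 total).

['ftssf', 'e75p2', 'l8hw9[c']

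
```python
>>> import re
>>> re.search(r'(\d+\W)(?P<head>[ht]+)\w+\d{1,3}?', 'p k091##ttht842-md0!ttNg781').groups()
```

('0!', 'tt')

Pattern: one or more of a digit, then a non-word character (captured); then one or more of one of [ht] (captured as 'head'); then one or more of a word character; then 1 to 3 of a digit (lazy).
`re.search` scans for the first position where the pattern succeeds.
The match spans [18:27] → '0!ttNg781'.
Captured: group 1 = '0!', group 2 = 'tt'.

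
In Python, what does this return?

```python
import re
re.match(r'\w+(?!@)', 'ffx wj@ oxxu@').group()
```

'ffx'

`match` is anchored at position 0; if the pattern doesn't fit there, it returns None.
The match spans [0:3] → 'ffx'.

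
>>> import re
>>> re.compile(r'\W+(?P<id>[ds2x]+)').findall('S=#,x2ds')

The pattern matches one or more of a non-word character; then one or more of one of [ds2x] (captured as 'id').
Walking the string: at [1:8] match '=#,x2ds', group 1 = 'x2ds'.
With a single group, `findall` returns only what that group captured — 1 item.

['x2ds']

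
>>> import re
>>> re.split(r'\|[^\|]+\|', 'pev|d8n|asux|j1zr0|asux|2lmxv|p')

Matches to split on: at [3:8] → '|d8n|'; at [12:19] → '|j1zr0|'; at [23:30] → '|2lmxv|'.
Splitting on the pattern gives 4 pieces.

['pev', 'asux', 'asux', 'p']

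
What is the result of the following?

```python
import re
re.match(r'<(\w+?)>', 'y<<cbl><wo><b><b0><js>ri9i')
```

None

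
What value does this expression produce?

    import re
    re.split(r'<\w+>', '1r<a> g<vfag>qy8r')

Matches to split on: at [2:5] → '<a>'; at [7:13] → '<vfag>'.
The string is cut at each match, leaving 3 pieces.

['1r', ' g', 'qy8r']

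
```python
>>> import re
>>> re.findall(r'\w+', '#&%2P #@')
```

['2P']

This matches one or more of a word character.
Since nothing is captured, `findall` lists the 1 matched substring directly.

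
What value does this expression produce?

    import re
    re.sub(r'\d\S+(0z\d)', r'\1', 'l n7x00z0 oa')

'l n0z0 oa'

This matches a digit, then one or more of a non-whitespace character; then the literal '0z', then a digit (captured).
Matches: at [3:9] → '7x00z0'.
`\1` in the replacement pulls in group 1's text for each match.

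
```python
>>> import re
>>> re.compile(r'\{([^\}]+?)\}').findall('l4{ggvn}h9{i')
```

Matches: at [2:8] match '{ggvn}', group 1 = 'ggvn'.
One capturing group, so `findall` returns just the captured substring from the one match — 1 in all.

['ggvn']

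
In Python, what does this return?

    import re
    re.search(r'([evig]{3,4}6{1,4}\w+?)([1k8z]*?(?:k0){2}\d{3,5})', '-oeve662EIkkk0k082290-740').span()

(2, 21)

Pattern: 3 to 4 of one of [evig], then 1 to 4 of a literal '6', then one or more of a word character (lazy) (captured); then zero or more of one of [1k8z] (lazy), then the literal 'k0' repeated 2 times, then 3 to 5 of a digit (captured).
`re.search` scans for the first position where the pattern succeeds.
The match spans [2:21] → 'eve662EIkkk0k082290'.
Captured: group 1 = 'eve662EI', group 2 = 'kkk0k082290'.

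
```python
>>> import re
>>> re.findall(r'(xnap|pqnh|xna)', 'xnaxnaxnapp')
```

Branches in `(...|...)` are attempted left-to-right; the first branch that allows the whole pattern to succeed is taken.
Matches: at [0:3] match 'xna', group 1 = 'xna'; at [3:6] match 'xna', group 1 = 'xna'; at [6:10] match 'xnap', group 1 = 'xnap'.
With a single group, `findall` returns only what that group captured — 3 items.

['xna', 'xna', 'xnap']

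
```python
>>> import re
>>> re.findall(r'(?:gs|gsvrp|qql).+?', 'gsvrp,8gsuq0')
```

Alternation isn't longest-match — the leftmost alternative that fits at this position is chosen.
Since nothing is captured, `findall` lists the 2 matched substrings directly.

['gsv', 'gsu']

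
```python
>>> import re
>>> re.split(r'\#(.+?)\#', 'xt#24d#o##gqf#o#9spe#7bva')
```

['xt', '24d', 'o', '#gqf', 'o', '9spe', '7bva']

With the lazy modifier that quantifier settles for the fewest repetitions that let the rest of the pattern succeed (the atoms after it are unaffected and can still be greedy).
Matches to split on: at [2:7] → '#24d#'; at [8:14] → '##gqf#'; at [15:21] → '#9spe#'.
Because the pattern has a capturing group, `split` also inserts each captured text between the pieces.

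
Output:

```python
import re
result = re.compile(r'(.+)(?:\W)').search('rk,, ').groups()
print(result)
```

The match spans [0:5] → 'rk,, '.
Captured: group 1 = 'rk,,'.

('rk,,',)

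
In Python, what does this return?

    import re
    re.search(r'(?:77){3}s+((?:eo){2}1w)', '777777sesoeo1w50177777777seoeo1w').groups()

('eoeo1w',)

The match spans [19:32] → '777777seoeo1w'.
Captured: group 1 = 'eoeo1w'.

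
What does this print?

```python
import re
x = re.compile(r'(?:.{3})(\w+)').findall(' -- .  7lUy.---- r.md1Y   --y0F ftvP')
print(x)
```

['7lUy', 'r', '1Y', 'y0F', 'vP']

This matches exactly 3 of any character (non-capturing group); then one or more of a word character (captured).
Scanning left to right: at [4:11] match '.  7lUy', group 1 = '7lUy'; at [14:18] match '-- r', group 1 = 'r'; at [18:23] match '.md1Y', group 1 = '1Y'; at [25:31] match ' --y0F', group 1 = 'y0F'; at [31:36] match ' ftvP', group 1 = 'vP'.
One capturing group, so `findall` returns just the captured substring from each match — 5 in all.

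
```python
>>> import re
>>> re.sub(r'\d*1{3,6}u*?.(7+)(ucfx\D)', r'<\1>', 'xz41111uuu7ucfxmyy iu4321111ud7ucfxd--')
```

'xz<7>yy iu<7>--'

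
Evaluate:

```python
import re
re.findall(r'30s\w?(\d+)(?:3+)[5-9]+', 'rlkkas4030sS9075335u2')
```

['90753']

The pattern matches the literal '30s', then optionally a word character; then one or more of a digit (captured); then one or more of a literal '3' (non-capturing group); then one or more of a character in [5-9].
Because there's exactly one group, `findall` drops the full match and keeps group 1 from the one hit.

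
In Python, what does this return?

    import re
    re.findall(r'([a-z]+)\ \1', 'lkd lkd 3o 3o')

A backreference is literal: `\1` must see the identical characters the first group matched.
Because there's exactly one group, `findall` drops the full match and keeps group 1 from the one hit.

['lkd']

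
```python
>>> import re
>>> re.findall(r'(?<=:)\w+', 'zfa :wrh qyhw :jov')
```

The lookaround is zero-width — it requires the adjacent text to match without consuming it, so the asserted text isn't part of the match.
Scanning left to right: at [5:8] → 'wrh'; at [15:18] → 'jov'.
`findall` yields the raw match text (2 of them) because the pattern has no groups.

['wrh', 'jov']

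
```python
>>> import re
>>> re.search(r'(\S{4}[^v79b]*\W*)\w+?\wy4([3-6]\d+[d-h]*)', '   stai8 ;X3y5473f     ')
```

None

The pattern matches exactly 4 of a non-whitespace character, then zero or more of any character except [v79b], then zero or more of a non-word character (captured); then one or more of a word character (lazy), then a word character, then the literal 'y4'; then a character in [3-6], then one or more of a digit, then zero or more of a character in [d-h] (captured).
`re.search` scans for the first position where the pattern succeeds.
Here no position works, so the call returns None.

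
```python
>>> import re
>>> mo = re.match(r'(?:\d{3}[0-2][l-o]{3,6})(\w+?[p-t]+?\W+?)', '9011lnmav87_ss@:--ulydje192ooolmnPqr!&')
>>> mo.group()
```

The pattern matches exactly 3 of a digit, then a character in [0-2], then 3 to 6 of a character in [l-o] (non-capturing group); then one or more of a word character (lazy), then one or more of a character in [p-t] (lazy), then one or more of a non-word character (lazy) (captured).
Because the quantifier is non-greedy, it stops expanding at the earliest point where the rest of the pattern can succeed.
`re.match` won't scan ahead — the pattern has to work from the very first character.
The match spans [0:15] → '9011lnmav87_ss@'.
Captured: group 1 = 'av87_ss@'.

'9011lnmav87_ss@'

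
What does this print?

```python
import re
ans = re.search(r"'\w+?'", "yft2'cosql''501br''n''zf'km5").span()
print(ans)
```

(4, 11)

`search` walks the string left to right and returns the first match it finds.
The match spans [4:11] → "'cosql'".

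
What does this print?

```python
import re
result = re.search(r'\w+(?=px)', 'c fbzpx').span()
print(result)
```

(2, 5)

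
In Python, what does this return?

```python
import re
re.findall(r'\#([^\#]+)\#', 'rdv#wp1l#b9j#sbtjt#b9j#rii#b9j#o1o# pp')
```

Walking the string: at [3:9] match '#wp1l#', group 1 = 'wp1l'; at [12:19] match '#sbtjt#', group 1 = 'sbtjt'; at [22:27] match '#rii#', group 1 = 'rii'; at [30:35] match '#o1o#', group 1 = 'o1o'.
With a single group, `findall` returns only what that group captured — 4 items.

['wp1l', 'sbtjt', 'rii', 'o1o']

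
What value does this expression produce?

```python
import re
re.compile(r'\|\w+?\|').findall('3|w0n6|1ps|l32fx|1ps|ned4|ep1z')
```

['|w0n6|', '|l32fx|', '|ned4|']

Matches: at [1:7] → '|w0n6|'; at [10:17] → '|l32fx|'; at [20:26] → '|ned4|'.
With no groups in the pattern, `findall` gives back each whole match — 3 here.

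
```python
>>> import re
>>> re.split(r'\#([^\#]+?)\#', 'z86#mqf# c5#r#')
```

['z86', 'mqf', ' c5', 'r', '']

Matches to split on: at [3:8] → '#mqf#'; at [11:14] → '#r#'.
The group in the pattern means `split` returns the separators' captures alongside the pieces.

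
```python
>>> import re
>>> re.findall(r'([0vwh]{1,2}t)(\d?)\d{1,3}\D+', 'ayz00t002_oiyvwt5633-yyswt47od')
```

[('00t', '0'), ('wt', '4')]

Pattern: 1 to 2 of one of [0vwh], then a literal 't' (captured); then optionally a digit (captured); then 1 to 3 of a digit, then one or more of a non-digit.
`findall` packs the 2 group values into a tuple for every match.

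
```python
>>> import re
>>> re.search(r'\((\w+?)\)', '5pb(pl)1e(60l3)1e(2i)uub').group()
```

'(pl)'

`re.search` scans for the first position where the pattern succeeds.
The match spans [3:7] → '(pl)'.
Captured: group 1 = 'pl'.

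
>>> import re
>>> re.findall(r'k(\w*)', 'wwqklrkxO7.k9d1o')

Because there's exactly one group, `findall` drops the full match and keeps group 1 from each hit.

['lrkxO7', '9d1o']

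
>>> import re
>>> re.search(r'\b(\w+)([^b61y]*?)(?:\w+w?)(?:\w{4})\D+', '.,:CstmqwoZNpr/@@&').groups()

('Cstmqw', '')

Pattern: a word boundary (`\b`, zero-width); then one or more of a word character (captured); then zero or more of any character except [b61y] (lazy) (captured); then one or more of a word character, then optionally a literal 'w' (non-capturing group); then exactly 4 of a word character (non-capturing group); then one or more of a non-digit.
`re.search` tries every starting position until one works.
The match spans [3:18] → 'CstmqwoZNpr/@@&'.
Captured: group 1 = 'Cstmqw', group 2 = ''.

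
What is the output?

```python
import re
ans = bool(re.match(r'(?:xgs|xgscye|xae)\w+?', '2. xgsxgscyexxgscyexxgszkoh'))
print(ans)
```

With `match`, the pattern is implicitly anchored at the beginning.
Here the pattern fails at index 0, so the call returns None, and `bool(None)` is False.

False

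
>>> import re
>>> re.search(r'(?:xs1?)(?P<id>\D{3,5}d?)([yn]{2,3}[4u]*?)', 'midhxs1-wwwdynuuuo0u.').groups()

This matches the literal 'xs', then optionally the literal '1' (non-capturing group); then 3 to 5 of a non-digit, then optionally the literal 'd' (captured as 'id'); then 2 to 3 of one of [yn], then zero or more of one of [4u] (lazy) (captured).
`re.search` scans for the first position where the pattern succeeds.
The match spans [4:14] → 'xs1-wwwdyn'.
Captured: group 1 = '-wwwd', group 2 = 'yn'.

('-wwwd', 'yn')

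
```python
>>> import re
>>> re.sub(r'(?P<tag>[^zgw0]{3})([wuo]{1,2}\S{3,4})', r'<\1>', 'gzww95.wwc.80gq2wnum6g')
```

'gzww<95.>gq2wnum6g'

This matches exactly 3 of any character except [zgw0] (captured as 'tag'); then 1 to 2 of one of [wuo], then 3 to 4 of a non-whitespace character (captured).
Matches: at [4:13] → '95.wwc.80'.
The replacement refers to a captured group, so each match is rewritten using its own captured text.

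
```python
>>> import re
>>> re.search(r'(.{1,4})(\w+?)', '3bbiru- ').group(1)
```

The match spans [0:5] → '3bbir'.
Captured: group 1 = '3bbi', group 2 = 'r'.

'3bbi'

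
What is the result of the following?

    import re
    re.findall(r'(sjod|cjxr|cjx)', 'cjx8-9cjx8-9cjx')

['cjx', 'cjx', 'cjx']

Matches: at [0:3] match 'cjx', group 1 = 'cjx'; at [6:9] match 'cjx', group 1 = 'cjx'; at [12:15] match 'cjx', group 1 = 'cjx'.
Because there's exactly one group, `findall` drops the full match and keeps group 1 from each hit.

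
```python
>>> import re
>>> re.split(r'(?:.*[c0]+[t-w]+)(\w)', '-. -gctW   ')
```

['', 'W', '   ']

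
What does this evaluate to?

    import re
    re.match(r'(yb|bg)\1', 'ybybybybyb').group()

'ybyb'

The backreference `\1` re-matches whatever the first group consumed, character for character.
`re.match` won't scan ahead — the pattern has to work from the very first character.
The match spans [0:4] → 'ybyb'.
Captured: group 1 = 'yb'.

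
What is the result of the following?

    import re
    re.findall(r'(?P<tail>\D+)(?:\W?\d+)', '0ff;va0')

Pattern: one or more of a non-digit (captured as 'tail'); then optionally a non-word character, then one or more of a digit (non-capturing group).
Matches: at [1:7] match 'ff;va0', group 1 = 'ff;va'.
One capturing group, so `findall` returns just the captured substring from the one match — 1 in all.

['ff;va']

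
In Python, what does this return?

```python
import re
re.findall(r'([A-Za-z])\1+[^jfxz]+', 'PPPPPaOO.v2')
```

['P']

`\1` is not a pattern — it's the concrete string captured by group 1, re-applied verbatim.
Because there's exactly one group, `findall` drops the full match and keeps group 1 from the one hit.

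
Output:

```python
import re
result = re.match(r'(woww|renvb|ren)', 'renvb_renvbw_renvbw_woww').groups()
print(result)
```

Alternation isn't longest-match — the leftmost alternative that fits at this position is chosen.
`re.match` won't scan ahead — the pattern has to work from the very first character.
The match spans [0:5] → 'renvb'.
Captured: group 1 = 'renvb'.

('renvb',)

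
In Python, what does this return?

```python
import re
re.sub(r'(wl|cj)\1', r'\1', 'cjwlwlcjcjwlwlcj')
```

'cjwlcjwlcj'

After group 1 captures some text, `\1` only succeeds where that same text appears again.
Each match is replaced using the text its own group 1 captured.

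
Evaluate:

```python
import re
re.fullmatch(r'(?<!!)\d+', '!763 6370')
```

The negative lookahead/lookbehind blocks any match where the forbidden context is present.
`fullmatch` succeeds only if the pattern covers the string from start to end.
Here there's no way to consume every character, so the call returns None.

None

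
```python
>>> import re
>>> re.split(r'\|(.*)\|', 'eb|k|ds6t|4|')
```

['eb', 'k|ds6t|4', '']

Matches to split on: at [2:12] → '|k|ds6t|4|'.
`re.split` interleaves the captured-group text with the surrounding fragments.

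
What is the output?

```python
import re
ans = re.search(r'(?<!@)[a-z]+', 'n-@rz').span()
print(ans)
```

(0, 1)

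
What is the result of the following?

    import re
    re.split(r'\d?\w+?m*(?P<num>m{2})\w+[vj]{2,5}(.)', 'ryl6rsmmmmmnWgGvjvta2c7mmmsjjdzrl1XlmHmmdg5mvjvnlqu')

['', 'mm', 'n', 'lqu']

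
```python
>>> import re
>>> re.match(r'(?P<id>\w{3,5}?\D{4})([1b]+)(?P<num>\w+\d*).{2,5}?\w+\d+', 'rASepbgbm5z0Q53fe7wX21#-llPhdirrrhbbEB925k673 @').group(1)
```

Pattern: 3 to 5 of a word character (lazy), then exactly 4 of a non-digit (captured as 'id'); then one or more of one of [1b] (captured); then one or more of a word character, then zero or more of a digit (captured as 'num'); then 2 to 5 of any character (lazy), then one or more of a word character, then one or more of a digit.
`re.match` won't scan ahead — the pattern has to work from the very first character.
The match spans [0:45] → 'rASepbgbm5z0Q53fe7wX21#-llPhdirrrhbbEB925k673'.
Captured: group 1 = 'rASepbg', group 2 = 'b', group 3 = 'm5z0Q53fe7wX21'.

'rASepbg'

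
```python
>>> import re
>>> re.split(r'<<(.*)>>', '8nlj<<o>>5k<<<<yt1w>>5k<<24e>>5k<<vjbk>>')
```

Matches to split on: at [4:40] → '<<o>>5k<<<<yt1w>>5k<<24e>>5k<<vjbk>>'.
With a capturing group present, the delimiter's captured portion is kept in the result list.

['8nlj', 'o>>5k<<<<yt1w>>5k<<24e>>5k<<vjbk', '']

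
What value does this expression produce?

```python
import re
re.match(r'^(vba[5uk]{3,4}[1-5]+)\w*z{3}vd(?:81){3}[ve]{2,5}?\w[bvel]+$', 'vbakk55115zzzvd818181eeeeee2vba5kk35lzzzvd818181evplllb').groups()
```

('vbakk55115',)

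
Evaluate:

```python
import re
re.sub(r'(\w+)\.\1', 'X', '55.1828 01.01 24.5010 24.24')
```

`\1` is not a pattern — it's the concrete string captured by group 1, re-applied verbatim.
Matches: at [8:13] → '01.01'; at [22:27] → '24.24'.
`sub` substitutes 'X' at each match site.

'55.1828 X 24.5010 X'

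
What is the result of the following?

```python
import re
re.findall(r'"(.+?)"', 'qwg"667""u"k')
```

Because the quantifier is non-greedy, it stops expanding at the earliest point where the rest of the pattern can succeed.
Because there's exactly one group, `findall` drops the full match and keeps group 1 from each hit.

['667', 'u']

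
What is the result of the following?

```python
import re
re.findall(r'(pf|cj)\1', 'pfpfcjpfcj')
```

After group 1 captures some text, `\1` only succeeds where that same text appears again.
Matches: at [0:4] match 'pfpf', group 1 = 'pf'.
One capturing group, so `findall` returns just the captured substring from the one match — 1 in all.

['pf']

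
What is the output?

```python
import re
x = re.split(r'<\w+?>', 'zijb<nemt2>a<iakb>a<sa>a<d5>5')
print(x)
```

['zijb', 'a', 'a', 'a', '5']

Matches to split on: at [4:11] → '<nemt2>'; at [12:18] → '<iakb>'; at [19:23] → '<sa>'; at [24:28] → '<d5>'.
Splitting on the pattern gives 5 pieces.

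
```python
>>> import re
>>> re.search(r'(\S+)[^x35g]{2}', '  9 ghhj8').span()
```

(4, 9)

Pattern: one or more of a non-whitespace character (captured); then exactly 2 of any character except [x35g].
`re.search` scans for the first position where the pattern succeeds.
The match spans [4:9] → 'ghhj8'.
Captured: group 1 = 'ghh'.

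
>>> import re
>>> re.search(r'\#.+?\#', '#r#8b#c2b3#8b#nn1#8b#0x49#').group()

The match spans [0:3] → '#r#'.

'#r#'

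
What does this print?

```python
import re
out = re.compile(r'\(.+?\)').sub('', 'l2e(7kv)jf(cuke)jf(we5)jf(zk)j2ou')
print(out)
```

A `+?`/`*?`/`{m,n}?` starts at its minimum and grows only as far as needed for what follows to match.
Matches: at [3:8] → '(7kv)'; at [10:16] → '(cuke)'; at [18:23] → '(we5)'; at [25:29] → '(zk)'.
Each match is replaced by ''.

l2ejfjfjfj2ou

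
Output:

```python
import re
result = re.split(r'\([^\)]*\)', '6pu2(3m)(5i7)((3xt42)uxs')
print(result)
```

Matches to split on: at [4:8] → '(3m)'; at [8:13] → '(5i7)'; at [13:21] → '((3xt42)'.
Each match becomes a cut point; 4 segments remain.

['6pu2', '', '', 'uxs']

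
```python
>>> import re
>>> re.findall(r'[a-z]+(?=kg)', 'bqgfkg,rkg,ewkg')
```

['bqgf', 'r', 'ew']

The `(?=…)`/`(?<=…)` assertion just peeks at neighbouring text; it doesn't advance the match position.
No capturing groups, so `findall` returns the 3 full match strings.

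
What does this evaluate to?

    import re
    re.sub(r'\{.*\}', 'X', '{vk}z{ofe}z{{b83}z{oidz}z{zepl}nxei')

'Xnxei'

Matches: at [0:31] → '{vk}z{ofe}z{{b83}z{oidz}z{zepl}'.
`sub` substitutes 'X' at each match site.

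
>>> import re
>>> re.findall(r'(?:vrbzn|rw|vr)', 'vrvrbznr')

['vr', 'vrbzn']

Alternation tries branches left to right and keeps the first one that lets the overall match succeed at that position.
No capturing groups, so `findall` returns the 2 full match strings.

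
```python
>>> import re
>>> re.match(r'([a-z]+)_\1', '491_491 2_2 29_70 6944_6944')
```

None

A backreference is literal: `\1` must see the identical characters the first group matched.
With `match`, the pattern is implicitly anchored at the beginning.
Here position 0 doesn't satisfy it, so the call returns None.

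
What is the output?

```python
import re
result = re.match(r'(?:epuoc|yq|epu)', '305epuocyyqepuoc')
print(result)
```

None

`match` is anchored at position 0; if the pattern doesn't fit there, it returns None.
Here the pattern fails at index 0, so the call returns None.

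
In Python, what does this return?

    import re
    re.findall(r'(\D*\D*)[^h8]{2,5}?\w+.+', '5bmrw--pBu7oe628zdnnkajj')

The pattern matches zero or more of a non-digit, then zero or more of a non-digit (captured); then 2 to 5 of any character except [h8] (lazy), then one or more of a word character, then one or more of any character.
Scanning left to right: at [0:24] match '5bmrw--pBu7oe628zdnnkajj', group 1 = ''.
Because there's exactly one group, `findall` drops the full match and keeps group 1 from the one hit.

['']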